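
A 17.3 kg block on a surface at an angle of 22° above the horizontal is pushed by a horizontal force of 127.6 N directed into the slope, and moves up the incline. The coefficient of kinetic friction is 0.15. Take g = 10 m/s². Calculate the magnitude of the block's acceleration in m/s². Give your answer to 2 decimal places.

1.29 m/s²

The horizontal push has components F cos 22° = 127.6 × 0.9272 = 118.311 N up the incline and F sin 22° = 127.6 × 0.3746 = 47.799 N pressing into the surface.
The normal force is therefore N = mg cos 22° + F sin 22° = 160.406 + 47.799 = 208.205 N, and kinetic friction down the slope is μN = 0.15 × 208.205 = 31.231 N.
Along the incline: F cos 22° − mg sin 22° − μN = ma, so 118.311 − 64.806 − 31.231 = 17.3 a, giving a = 1.2875 m/s².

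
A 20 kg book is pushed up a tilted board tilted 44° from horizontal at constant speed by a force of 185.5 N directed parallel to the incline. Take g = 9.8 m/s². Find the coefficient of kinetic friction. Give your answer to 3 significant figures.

0.350

At constant speed ΣF = 0 along the incline. The applied 185.5 N acts up the slope; the weight component mg sin 44° = 136.153 N and kinetic friction μN both act down the slope.
So 185.5 = 136.153 + μ × 140.991, giving μ = (185.5 − 136.153) / 140.991 = 0.3500.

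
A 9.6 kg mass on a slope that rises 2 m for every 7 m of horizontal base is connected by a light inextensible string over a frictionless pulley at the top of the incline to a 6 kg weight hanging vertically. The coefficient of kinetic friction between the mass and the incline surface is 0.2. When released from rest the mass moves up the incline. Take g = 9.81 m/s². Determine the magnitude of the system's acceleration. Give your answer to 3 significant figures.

For the mass on the incline: the weight component along the slope is m₁g sin 15.95° = 9.6 × 9.81 × 0.2747 = 25.870 N and the normal force is N = m₁g cos 15.95° = 90.552 N.
Kinetic friction opposes the mass's motion up the incline: f = μN = 0.2 × 90.552 = 18.110 N acting down the slope.
Newton's second law for the mass (up-slope positive): T − 25.870 − 18.110 = 9.6 a. For the hanging weight (downward positive): 6 × 9.81 − T = 6 a.
Adding the two equations eliminates T: 14.880 = 15.6 a, so a = 0.9538 m/s².

0.954 m/s²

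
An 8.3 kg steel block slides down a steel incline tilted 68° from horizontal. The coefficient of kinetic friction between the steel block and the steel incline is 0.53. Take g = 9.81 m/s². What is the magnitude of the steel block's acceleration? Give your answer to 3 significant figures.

7.15 m/s²

Resolving the weight along the incline: the component pulling the steel block down the slope is mg sin 68° = 8.3 × 9.81 × 0.9272 = 75.495 N, and the normal force is N = mg cos 68° = 8.3 × 9.81 × 0.3746 = 30.501 N.
Kinetic friction acts up the slope with magnitude f = μN = 0.53 × 30.501 = 16.166 N.
Net force along the incline is 75.495 − 16.166 = 59.329 N, so a = 59.329 / 8.3 = 7.1481 m/s².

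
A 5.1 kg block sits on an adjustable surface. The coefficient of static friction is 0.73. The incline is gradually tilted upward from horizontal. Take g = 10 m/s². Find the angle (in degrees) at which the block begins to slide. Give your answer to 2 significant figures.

At the threshold of sliding, static friction is at its maximum μ_s N and exactly balances the weight component along the incline: mg sin θ = μ_s mg cos θ.
Hence tan θ = μ_s = 0.73, so θ = arctan(0.73) = 36.1294°.

36°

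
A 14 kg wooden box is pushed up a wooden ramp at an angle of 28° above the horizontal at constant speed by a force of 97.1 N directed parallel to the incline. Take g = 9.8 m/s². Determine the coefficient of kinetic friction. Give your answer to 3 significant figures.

0.270

At constant speed ΣF = 0 along the incline. The applied 97.1 N acts up the slope; the weight component mg sin 28° = 64.411 N and kinetic friction μN both act down the slope.
So 97.1 = 64.411 + μ × 121.140, giving μ = (97.1 − 64.411) / 121.140 = 0.2698.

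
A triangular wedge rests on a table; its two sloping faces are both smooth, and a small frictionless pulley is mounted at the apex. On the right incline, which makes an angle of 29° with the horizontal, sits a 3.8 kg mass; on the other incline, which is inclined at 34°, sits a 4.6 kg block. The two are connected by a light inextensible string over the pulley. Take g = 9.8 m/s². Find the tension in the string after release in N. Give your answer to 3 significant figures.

Resolve each weight along its own incline: the 3.8 kg mass has component 3.8 × 9.8 × sin 29° = 18.054 N down its slope, and the 4.6 kg mass has 4.6 × 9.8 × sin 34° = 25.208 N down its slope.
The 4.6 kg side's 25.208 N exceeds the other side's 18.054 N, so that mass slides down and the 3.8 kg mass slides up. Taking that direction as positive, Newton's second law for the whole system gives 25.208 − 18.054 = (3.8 + 4.6) a, so a = 7.154 / 8.4 = 0.8517 m/s².
For the 3.8 kg mass (up-slope positive): T − 18.054 = 3.8 × 0.8517, so T = 21.290 N.

21.3 N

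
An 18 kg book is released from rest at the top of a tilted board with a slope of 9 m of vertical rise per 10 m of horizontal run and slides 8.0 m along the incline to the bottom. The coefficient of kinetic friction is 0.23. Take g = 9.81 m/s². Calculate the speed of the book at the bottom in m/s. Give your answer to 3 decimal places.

8.841 m/s

The weight component along the incline is mg sin 41.99° = 118.126 N and the normal force is N = mg cos 41.99° = 131.251 N.
Friction up the slope is f = μN = 0.23 × 131.251 = 30.188 N, so the net downslope force is 118.126 − 30.188 = 87.938 N and a = 87.938 / 18 = 4.8854 m/s².
Starting from rest over a distance of 8.0 m, v² = 2aL = 2 × 4.8854 × 8.0 = 78.1664, so v = 8.8412 m/s.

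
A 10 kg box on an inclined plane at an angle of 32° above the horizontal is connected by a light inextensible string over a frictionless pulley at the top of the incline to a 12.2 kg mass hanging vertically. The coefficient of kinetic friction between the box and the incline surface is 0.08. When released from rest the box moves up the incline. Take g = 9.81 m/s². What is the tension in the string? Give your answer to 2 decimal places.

86.14 N

For the box on the incline: the weight component along the slope is m₁g sin 32° = 10 × 9.81 × 0.5299 = 51.983 N and the normal force is N = m₁g cos 32° = 83.194 N.
Kinetic friction opposes the box's motion up the incline: f = μN = 0.08 × 83.194 = 6.656 N acting down the slope.
Newton's second law for the box (up-slope positive): T − 51.983 − 6.656 = 10 a. For the hanging mass (downward positive): 12.2 × 9.81 − T = 12.2 a.
Adding the two equations eliminates T: 61.043 = 22.2 a, so a = 2.7497 m/s².
Then from the hanging mass's equation, T = 12.2 × (9.81 − 2.7497) = 86.136 N.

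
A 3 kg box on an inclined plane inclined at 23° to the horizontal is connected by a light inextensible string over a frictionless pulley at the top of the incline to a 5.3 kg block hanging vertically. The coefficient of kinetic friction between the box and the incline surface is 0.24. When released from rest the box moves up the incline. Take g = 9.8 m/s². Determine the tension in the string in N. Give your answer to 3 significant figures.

30.3 N

For the box on the incline: the weight component along the slope is m₁g sin 23° = 3 × 9.8 × 0.3907 = 11.487 N and the normal force is N = m₁g cos 23° = 27.063 N.
Kinetic friction opposes the box's motion up the incline: f = μN = 0.24 × 27.063 = 6.495 N acting down the slope.
Newton's second law for the box (up-slope positive): T − 11.487 − 6.495 = 3 a. For the hanging block (downward positive): 5.3 × 9.8 − T = 5.3 a.
Adding the two equations eliminates T: 33.958 = 8.3 a, so a = 4.0913 m/s².
Then from the hanging block's equation, T = 5.3 × (9.8 − 4.0913) = 30.256 N.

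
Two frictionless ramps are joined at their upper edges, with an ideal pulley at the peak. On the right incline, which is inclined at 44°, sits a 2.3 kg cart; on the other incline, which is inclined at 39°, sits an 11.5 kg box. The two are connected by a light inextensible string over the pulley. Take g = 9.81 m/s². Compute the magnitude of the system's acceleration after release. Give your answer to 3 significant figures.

4.01 m/s²

Resolve each weight along its own incline: the 2.3 kg mass has component 2.3 × 9.81 × sin 44° = 15.674 N down its slope, and the 11.5 kg mass has 11.5 × 9.81 × sin 39° = 70.997 N down its slope.
The 11.5 kg side's 70.997 N exceeds the other side's 15.674 N, so that mass slides down and the 2.3 kg mass slides up. Taking that direction as positive, Newton's second law for the whole system gives 70.997 − 15.674 = (2.3 + 11.5) a, so a = 55.323 / 13.8 = 4.0089 m/s².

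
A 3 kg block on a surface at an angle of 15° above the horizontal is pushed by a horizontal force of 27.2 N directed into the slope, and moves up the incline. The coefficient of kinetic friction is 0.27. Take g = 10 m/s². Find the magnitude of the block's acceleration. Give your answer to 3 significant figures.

The horizontal push has components F cos 15° = 27.2 × 0.9659 = 26.272 N up the incline and F sin 15° = 27.2 × 0.2588 = 7.039 N pressing into the surface.
The normal force is therefore N = mg cos 15° + F sin 15° = 28.977 + 7.039 = 36.016 N, and kinetic friction down the slope is μN = 0.27 × 36.016 = 9.724 N.
Along the incline: F cos 15° − mg sin 15° − μN = ma, so 26.272 − 7.764 − 9.724 = 3 a, giving a = 2.9280 m/s².

2.93 m/s²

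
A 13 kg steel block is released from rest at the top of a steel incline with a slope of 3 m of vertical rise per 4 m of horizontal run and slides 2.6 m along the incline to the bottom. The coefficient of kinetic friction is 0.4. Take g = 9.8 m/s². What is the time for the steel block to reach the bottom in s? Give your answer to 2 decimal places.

1.38 s

The weight component along the incline is mg sin 36.87° = 76.440 N and the normal force is N = mg cos 36.87° = 101.920 N.
Friction up the slope is f = μN = 0.4 × 101.920 = 40.768 N, so the net downslope force is 76.440 − 40.768 = 35.672 N and a = 35.672 / 13 = 2.7440 m/s².
Starting from rest, L = ½at², so t = √(2L/a) = √(2 × 2.6 / 2.7440) = 1.3766 s.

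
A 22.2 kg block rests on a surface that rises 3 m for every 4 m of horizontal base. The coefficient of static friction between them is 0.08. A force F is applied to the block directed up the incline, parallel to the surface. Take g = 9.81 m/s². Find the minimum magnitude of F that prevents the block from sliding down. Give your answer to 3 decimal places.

The normal force is N = mg cos 36.87° = 174.226 N. With F at its minimum the block is on the verge of sliding down, so static friction is at its maximum μ_s N = 0.08 × 174.226 = 13.938 N and acts up the slope.
Equilibrium along the incline: F + μ_s N = mg sin 36.87°, so F = 130.669 − 13.938 = 116.731 N.

116.731 N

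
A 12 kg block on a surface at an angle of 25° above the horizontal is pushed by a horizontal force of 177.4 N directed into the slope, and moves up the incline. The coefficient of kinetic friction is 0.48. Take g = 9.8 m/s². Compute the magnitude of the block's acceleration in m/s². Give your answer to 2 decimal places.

1.99 m/s²

The horizontal push has components F cos 25° = 177.4 × 0.9063 = 160.778 N up the incline and F sin 25° = 177.4 × 0.4226 = 74.969 N pressing into the surface.
The normal force is therefore N = mg cos 25° + F sin 25° = 106.581 + 74.969 = 181.550 N, and kinetic friction down the slope is μN = 0.48 × 181.550 = 87.144 N.
Along the incline: F cos 25° − mg sin 25° − μN = ma, so 160.778 − 49.698 − 87.144 = 12 a, giving a = 1.9947 m/s².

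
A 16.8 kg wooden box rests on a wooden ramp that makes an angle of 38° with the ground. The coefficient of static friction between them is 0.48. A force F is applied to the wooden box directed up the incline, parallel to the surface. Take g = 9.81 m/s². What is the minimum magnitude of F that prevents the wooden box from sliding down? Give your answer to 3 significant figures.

The normal force is N = mg cos 38° = 129.870 N. With F at its minimum the wooden box is on the verge of sliding down, so static friction is at its maximum μ_s N = 0.48 × 129.870 = 62.338 N and acts up the slope.
Equilibrium along the incline: F + μ_s N = mg sin 38°, so F = 101.466 − 62.338 = 39.128 N.

39.1 N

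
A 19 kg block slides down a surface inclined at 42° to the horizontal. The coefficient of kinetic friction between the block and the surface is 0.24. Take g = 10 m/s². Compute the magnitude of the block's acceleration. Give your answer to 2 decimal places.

4.91 m/s²

Resolving the weight along the incline: the component pulling the block down the slope is mg sin 42° = 19 × 10 × 0.6691 = 127.129 N, and the normal force is N = mg cos 42° = 19 × 10 × 0.7431 = 141.189 N.
Kinetic friction acts up the slope with magnitude f = μN = 0.24 × 141.189 = 33.885 N.
Net force along the incline is 127.129 − 33.885 = 93.244 N, so a = 93.244 / 19 = 4.9076 m/s².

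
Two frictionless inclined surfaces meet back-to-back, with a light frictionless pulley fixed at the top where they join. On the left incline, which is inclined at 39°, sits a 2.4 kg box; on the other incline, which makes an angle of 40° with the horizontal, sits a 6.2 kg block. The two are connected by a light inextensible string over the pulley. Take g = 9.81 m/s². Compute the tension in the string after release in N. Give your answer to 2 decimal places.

21.59 N

Resolve each weight along its own incline: the 2.4 kg mass has component 2.4 × 9.81 × sin 39° = 14.817 N down its slope, and the 6.2 kg mass has 6.2 × 9.81 × sin 40° = 39.096 N down its slope.
The 6.2 kg side's 39.096 N exceeds the other side's 14.817 N, so that mass slides down and the 2.4 kg mass slides up. Taking that direction as positive, Newton's second law for the whole system gives 39.096 − 14.817 = (2.4 + 6.2) a, so a = 24.279 / 8.6 = 2.8231 m/s².
For the 2.4 kg mass (up-slope positive): T − 14.817 = 2.4 × 2.8231, so T = 21.592 N.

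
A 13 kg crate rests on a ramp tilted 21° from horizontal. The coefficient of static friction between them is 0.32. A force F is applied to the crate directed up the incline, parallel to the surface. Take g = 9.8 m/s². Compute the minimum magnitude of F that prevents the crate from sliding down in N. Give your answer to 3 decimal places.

The normal force is N = mg cos 21° = 118.938 N. With F at its minimum the crate is on the verge of sliding down, so static friction is at its maximum μ_s N = 0.32 × 118.938 = 38.060 N and acts up the slope.
Equilibrium along the incline: F + μ_s N = mg sin 21°, so F = 45.656 − 38.060 = 7.596 N.

7.596 N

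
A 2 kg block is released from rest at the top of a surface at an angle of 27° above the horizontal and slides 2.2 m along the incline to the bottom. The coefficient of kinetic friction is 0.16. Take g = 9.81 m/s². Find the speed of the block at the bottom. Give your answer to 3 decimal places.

3.666 m/s

The weight component along the incline is mg sin 27° = 8.907 N and the normal force is N = mg cos 27° = 17.482 N.
Friction up the slope is f = μN = 0.16 × 17.482 = 2.797 N, so the net downslope force is 8.907 − 2.797 = 6.110 N and a = 6.110 / 2 = 3.0550 m/s².
Starting from rest over a distance of 2.2 m, v² = 2aL = 2 × 3.0550 × 2.2 = 13.4420, so v = 3.6663 m/s.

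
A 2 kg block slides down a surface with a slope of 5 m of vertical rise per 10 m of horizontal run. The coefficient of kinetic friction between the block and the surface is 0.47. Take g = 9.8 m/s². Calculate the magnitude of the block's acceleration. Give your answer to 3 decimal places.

Resolving the weight along the incline: the component pulling the block down the slope is mg sin 26.57° = 2 × 9.8 × 0.4472 = 8.765 N, and the normal force is N = mg cos 26.57° = 2 × 9.8 × 0.8944 = 17.530 N.
Kinetic friction acts up the slope with magnitude f = μN = 0.47 × 17.530 = 8.239 N.
Net force along the incline is 8.765 − 8.239 = 0.526 N, so a = 0.526 / 2 = 0.2630 m/s².

0.263 m/s²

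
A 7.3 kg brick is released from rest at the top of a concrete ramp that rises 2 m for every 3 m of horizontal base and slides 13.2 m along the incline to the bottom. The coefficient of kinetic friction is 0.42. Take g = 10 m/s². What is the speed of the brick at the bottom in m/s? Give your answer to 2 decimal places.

7.36 m/s

The weight component along the incline is mg sin 33.69° = 40.493 N and the normal force is N = mg cos 33.69° = 60.740 N.
Friction up the slope is f = μN = 0.42 × 60.740 = 25.511 N, so the net downslope force is 40.493 − 25.511 = 14.982 N and a = 14.982 / 7.3 = 2.0523 m/s².
Starting from rest over a distance of 13.2 m, v² = 2aL = 2 × 2.0523 × 13.2 = 54.1807, so v = 7.3608 m/s.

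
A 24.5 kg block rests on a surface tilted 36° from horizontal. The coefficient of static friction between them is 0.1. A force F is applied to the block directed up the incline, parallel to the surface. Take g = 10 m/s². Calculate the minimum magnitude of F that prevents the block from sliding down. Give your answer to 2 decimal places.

The normal force is N = mg cos 36° = 198.209 N. With F at its minimum the block is on the verge of sliding down, so static friction is at its maximum μ_s N = 0.1 × 198.209 = 19.821 N and acts up the slope.
Equilibrium along the incline: F + μ_s N = mg sin 36°, so F = 144.007 − 19.821 = 124.186 N.

124.19 N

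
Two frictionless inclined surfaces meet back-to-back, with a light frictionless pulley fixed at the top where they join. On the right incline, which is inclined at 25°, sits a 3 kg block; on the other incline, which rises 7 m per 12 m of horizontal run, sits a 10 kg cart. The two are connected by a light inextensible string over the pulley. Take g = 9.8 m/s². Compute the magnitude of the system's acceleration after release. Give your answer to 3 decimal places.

Resolve each weight along its own incline: the 3 kg mass has component 3 × 9.8 × sin 25° = 12.425 N down its slope, and the 10 kg mass has 10 × 9.8 × sin 30.26° = 49.379 N down its slope.
The 10 kg side's 49.379 N exceeds the other side's 12.425 N, so that mass slides down and the 3 kg mass slides up. Taking that direction as positive, Newton's second law for the whole system gives 49.379 − 12.425 = (3 + 10) a, so a = 36.954 / 13 = 2.8426 m/s².

2.843 m/s²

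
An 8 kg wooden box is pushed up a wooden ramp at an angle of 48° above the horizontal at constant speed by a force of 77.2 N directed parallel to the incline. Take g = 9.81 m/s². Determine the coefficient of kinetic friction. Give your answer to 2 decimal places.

At constant speed ΣF = 0 along the incline. The applied 77.2 N acts up the slope; the weight component mg sin 48° = 58.322 N and kinetic friction μN both act down the slope.
So 77.2 = 58.322 + μ × 52.513, giving μ = (77.2 − 58.322) / 52.513 = 0.3595.

0.36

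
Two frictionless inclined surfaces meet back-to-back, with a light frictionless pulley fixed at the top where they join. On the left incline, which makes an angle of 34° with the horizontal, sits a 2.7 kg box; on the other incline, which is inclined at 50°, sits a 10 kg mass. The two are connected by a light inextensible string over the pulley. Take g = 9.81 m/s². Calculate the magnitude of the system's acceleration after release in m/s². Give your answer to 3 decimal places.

Resolve each weight along its own incline: the 2.7 kg mass has component 2.7 × 9.81 × sin 34° = 14.811 N down its slope, and the 10 kg mass has 10 × 9.81 × sin 50° = 75.149 N down its slope.
The 10 kg side's 75.149 N exceeds the other side's 14.811 N, so that mass slides down and the 2.7 kg mass slides up. Taking that direction as positive, Newton's second law for the whole system gives 75.149 − 14.811 = (2.7 + 10) a, so a = 60.338 / 12.7 = 4.7510 m/s².

4.751 m/s²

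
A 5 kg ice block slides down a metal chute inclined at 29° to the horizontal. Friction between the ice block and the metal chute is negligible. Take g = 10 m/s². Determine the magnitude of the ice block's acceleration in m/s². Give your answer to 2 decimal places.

4.85 m/s²

Resolving the weight along the incline: the component pulling the ice block down the slope is mg sin 29° = 5 × 10 × 0.4848 = 24.240 N, and the normal force is N = mg cos 29° = 5 × 10 × 0.8746 = 43.730 N.
With no friction the net force along the incline is 24.240 N, so a = g sin 29° = 24.240 / 5 = 4.8480 m/s².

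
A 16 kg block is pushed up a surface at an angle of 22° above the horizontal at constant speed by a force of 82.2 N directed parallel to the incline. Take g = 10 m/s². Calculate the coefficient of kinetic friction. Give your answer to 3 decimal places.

At constant speed ΣF = 0 along the incline. The applied 82.2 N acts up the slope; the weight component mg sin 22° = 59.937 N and kinetic friction μN both act down the slope.
So 82.2 = 59.937 + μ × 148.349, giving μ = (82.2 − 59.937) / 148.349 = 0.1501.

0.150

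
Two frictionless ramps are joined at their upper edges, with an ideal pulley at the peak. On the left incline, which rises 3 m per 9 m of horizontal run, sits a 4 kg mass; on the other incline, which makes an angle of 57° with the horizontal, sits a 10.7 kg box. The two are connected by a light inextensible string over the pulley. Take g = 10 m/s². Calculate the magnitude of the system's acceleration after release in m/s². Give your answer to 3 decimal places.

Resolve each weight along its own incline: the 4 kg mass has component 4 × 10 × sin 18.43° = 12.649 N down its slope, and the 10.7 kg mass has 10.7 × 10 × sin 57° = 89.738 N down its slope.
The 10.7 kg side's 89.738 N exceeds the other side's 12.649 N, so that mass slides down and the 4 kg mass slides up. Taking that direction as positive, Newton's second law for the whole system gives 89.738 − 12.649 = (4 + 10.7) a, so a = 77.089 / 14.7 = 5.2441 m/s².

5.244 m/s²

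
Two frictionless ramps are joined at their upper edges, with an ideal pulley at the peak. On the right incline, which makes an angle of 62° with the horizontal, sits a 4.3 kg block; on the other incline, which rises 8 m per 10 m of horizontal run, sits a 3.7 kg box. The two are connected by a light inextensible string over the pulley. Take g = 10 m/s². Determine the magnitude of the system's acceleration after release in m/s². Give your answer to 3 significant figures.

1.86 m/s²

Resolve each weight along its own incline: the 4.3 kg mass has component 4.3 × 10 × sin 62° = 37.967 N down its slope, and the 3.7 kg mass has 3.7 × 10 × sin 38.66° = 23.114 N down its slope.
The 4.3 kg side's 37.967 N exceeds the other side's 23.114 N, so that mass slides down and the 3.7 kg mass slides up. Taking that direction as positive, Newton's second law for the whole system gives 37.967 − 23.114 = (4.3 + 3.7) a, so a = 14.853 / 8 = 1.8566 m/s².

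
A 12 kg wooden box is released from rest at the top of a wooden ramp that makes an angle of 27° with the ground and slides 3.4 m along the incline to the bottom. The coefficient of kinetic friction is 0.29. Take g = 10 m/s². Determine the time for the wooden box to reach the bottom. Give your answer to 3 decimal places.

The weight component along the incline is mg sin 27° = 54.479 N and the normal force is N = mg cos 27° = 106.921 N.
Friction up the slope is f = μN = 0.29 × 106.921 = 31.007 N, so the net downslope force is 54.479 − 31.007 = 23.472 N and a = 23.472 / 12 = 1.9560 m/s².
Starting from rest, L = ½at², so t = √(2L/a) = √(2 × 3.4 / 1.9560) = 1.8645 s.

1.865 s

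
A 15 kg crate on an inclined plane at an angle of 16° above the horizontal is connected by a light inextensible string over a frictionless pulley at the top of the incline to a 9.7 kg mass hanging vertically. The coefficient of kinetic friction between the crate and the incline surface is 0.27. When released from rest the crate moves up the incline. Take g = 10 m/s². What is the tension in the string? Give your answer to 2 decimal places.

For the crate on the incline: the weight component along the slope is m₁g sin 16° = 15 × 10 × 0.2756 = 41.340 N and the normal force is N = m₁g cos 16° = 144.189 N.
Kinetic friction opposes the crate's motion up the incline: f = μN = 0.27 × 144.189 = 38.931 N acting down the slope.
Newton's second law for the crate (up-slope positive): T − 41.340 − 38.931 = 15 a. For the hanging mass (downward positive): 9.7 × 10 − T = 9.7 a.
Adding the two equations eliminates T: 16.729 = 24.7 a, so a = 0.6773 m/s².
Then from the hanging mass's equation, T = 9.7 × (10 − 0.6773) = 90.430 N.

90.43 N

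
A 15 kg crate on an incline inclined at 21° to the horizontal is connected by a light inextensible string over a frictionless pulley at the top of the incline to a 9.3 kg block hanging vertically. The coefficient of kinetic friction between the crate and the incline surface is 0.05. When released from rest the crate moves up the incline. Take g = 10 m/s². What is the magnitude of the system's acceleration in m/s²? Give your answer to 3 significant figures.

For the crate on the incline: the weight component along the slope is m₁g sin 21° = 15 × 10 × 0.3584 = 53.760 N and the normal force is N = m₁g cos 21° = 140.037 N.
Kinetic friction opposes the crate's motion up the incline: f = μN = 0.05 × 140.037 = 7.002 N acting down the slope.
Newton's second law for the crate (up-slope positive): T − 53.760 − 7.002 = 15 a. For the hanging block (downward positive): 9.3 × 10 − T = 9.3 a.
Adding the two equations eliminates T: 32.238 = 24.3 a, so a = 1.3267 m/s².

1.33 m/s²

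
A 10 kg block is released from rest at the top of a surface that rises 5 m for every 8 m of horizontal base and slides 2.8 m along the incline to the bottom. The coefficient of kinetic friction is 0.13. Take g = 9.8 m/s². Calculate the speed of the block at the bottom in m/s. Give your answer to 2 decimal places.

4.80 m/s

The weight component along the incline is mg sin 32.01° = 51.940 N and the normal force is N = mg cos 32.01° = 83.104 N.
Friction up the slope is f = μN = 0.13 × 83.104 = 10.804 N, so the net downslope force is 51.940 − 10.804 = 41.136 N and a = 41.136 / 10 = 4.1136 m/s².
Starting from rest over a distance of 2.8 m, v² = 2aL = 2 × 4.1136 × 2.8 = 23.0362, so v = 4.7996 m/s.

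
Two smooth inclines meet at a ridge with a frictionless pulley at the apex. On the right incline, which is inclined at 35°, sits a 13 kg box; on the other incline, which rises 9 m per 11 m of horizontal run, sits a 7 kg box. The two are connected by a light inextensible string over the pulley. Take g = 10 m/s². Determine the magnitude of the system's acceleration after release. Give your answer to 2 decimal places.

1.51 m/s²

Resolve each weight along its own incline: the 13 kg mass has component 13 × 10 × sin 35° = 74.565 N down its slope, and the 7 kg mass has 7 × 10 × sin 39.29° = 44.327 N down its slope.
The 13 kg side's 74.565 N exceeds the other side's 44.327 N, so that mass slides down and the 7 kg mass slides up. Taking that direction as positive, Newton's second law for the whole system gives 74.565 − 44.327 = (13 + 7) a, so a = 30.238 / 20 = 1.5119 m/s².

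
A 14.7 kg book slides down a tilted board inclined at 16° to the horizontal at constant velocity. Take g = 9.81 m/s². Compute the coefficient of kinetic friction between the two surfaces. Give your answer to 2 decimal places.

At constant velocity the net force along the incline is zero: mg sin 16° = μ mg cos 16°.
So μ = tan 16° = 0.2756 / 0.9613 = 0.2867.

0.29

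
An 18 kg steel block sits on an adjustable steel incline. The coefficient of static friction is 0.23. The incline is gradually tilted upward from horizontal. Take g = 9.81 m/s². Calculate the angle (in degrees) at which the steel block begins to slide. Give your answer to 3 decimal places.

12.953°

At the threshold of sliding, static friction is at its maximum μ_s N and exactly balances the weight component along the incline: mg sin θ = μ_s mg cos θ.
Hence tan θ = μ_s = 0.23, so θ = arctan(0.23) = 12.9528°.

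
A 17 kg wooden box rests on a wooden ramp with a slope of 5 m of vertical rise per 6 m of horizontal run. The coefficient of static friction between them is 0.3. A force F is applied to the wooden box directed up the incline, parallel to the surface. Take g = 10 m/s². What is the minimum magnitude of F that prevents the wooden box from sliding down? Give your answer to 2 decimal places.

The normal force is N = mg cos 39.81° = 130.598 N. With F at its minimum the wooden box is on the verge of sliding down, so static friction is at its maximum μ_s N = 0.3 × 130.598 = 39.179 N and acts up the slope.
Equilibrium along the incline: F + μ_s N = mg sin 39.81°, so F = 108.831 − 39.179 = 69.652 N.

69.65 N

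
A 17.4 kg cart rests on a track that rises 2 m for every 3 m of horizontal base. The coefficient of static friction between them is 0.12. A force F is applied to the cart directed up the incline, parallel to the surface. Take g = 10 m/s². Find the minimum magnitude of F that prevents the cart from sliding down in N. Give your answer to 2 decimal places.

The normal force is N = mg cos 33.69° = 144.777 N. With F at its minimum the cart is on the verge of sliding down, so static friction is at its maximum μ_s N = 0.12 × 144.777 = 17.373 N and acts up the slope.
Equilibrium along the incline: F + μ_s N = mg sin 33.69°, so F = 96.518 − 17.373 = 79.145 N.

79.14 N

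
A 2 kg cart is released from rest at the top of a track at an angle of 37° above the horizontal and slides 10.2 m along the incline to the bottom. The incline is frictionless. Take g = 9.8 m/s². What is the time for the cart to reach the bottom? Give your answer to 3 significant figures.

The weight component along the incline is mg sin 37° = 11.796 N and the normal force is N = mg cos 37° = 15.653 N.
With no friction, a = g sin 37° = 5.8978 m/s².
Starting from rest, L = ½at², so t = √(2L/a) = √(2 × 10.2 / 5.8978) = 1.8598 s.

1.86 s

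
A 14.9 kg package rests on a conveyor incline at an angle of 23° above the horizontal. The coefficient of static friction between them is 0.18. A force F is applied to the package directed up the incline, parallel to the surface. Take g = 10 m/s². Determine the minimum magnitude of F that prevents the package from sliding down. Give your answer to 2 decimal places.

The normal force is N = mg cos 23° = 137.155 N. With F at its minimum the package is on the verge of sliding down, so static friction is at its maximum μ_s N = 0.18 × 137.155 = 24.688 N and acts up the slope.
Equilibrium along the incline: F + μ_s N = mg sin 23°, so F = 58.219 − 24.688 = 33.531 N.

33.53 N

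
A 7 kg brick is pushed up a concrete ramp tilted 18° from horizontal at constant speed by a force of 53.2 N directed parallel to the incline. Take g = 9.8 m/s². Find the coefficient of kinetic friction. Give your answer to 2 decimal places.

At constant speed ΣF = 0 along the incline. The applied 53.2 N acts up the slope; the weight component mg sin 18° = 21.199 N and kinetic friction μN both act down the slope.
So 53.2 = 21.199 + μ × 65.242, giving μ = (53.2 − 21.199) / 65.242 = 0.4905.

0.49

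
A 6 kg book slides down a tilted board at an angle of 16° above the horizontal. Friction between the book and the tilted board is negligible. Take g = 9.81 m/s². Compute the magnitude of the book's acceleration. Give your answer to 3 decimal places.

Resolving the weight along the incline: the component pulling the book down the slope is mg sin 16° = 6 × 9.81 × 0.2756 = 16.222 N, and the normal force is N = mg cos 16° = 6 × 9.81 × 0.9613 = 56.582 N.
With no friction the net force along the incline is 16.222 N, so a = g sin 16° = 16.222 / 6 = 2.7037 m/s².

2.704 m/s²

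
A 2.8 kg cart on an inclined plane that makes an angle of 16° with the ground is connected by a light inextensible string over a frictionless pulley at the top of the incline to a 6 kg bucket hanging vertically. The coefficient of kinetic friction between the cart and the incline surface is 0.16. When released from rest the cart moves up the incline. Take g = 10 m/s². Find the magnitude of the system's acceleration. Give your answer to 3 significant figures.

For the cart on the incline: the weight component along the slope is m₁g sin 16° = 2.8 × 10 × 0.2756 = 7.717 N and the normal force is N = m₁g cos 16° = 26.915 N.
Kinetic friction opposes the cart's motion up the incline: f = μN = 0.16 × 26.915 = 4.306 N acting down the slope.
Newton's second law for the cart (up-slope positive): T − 7.717 − 4.306 = 2.8 a. For the hanging bucket (downward positive): 6 × 10 − T = 6 a.
Adding the two equations eliminates T: 47.977 = 8.8 a, so a = 5.4519 m/s².

5.45 m/s²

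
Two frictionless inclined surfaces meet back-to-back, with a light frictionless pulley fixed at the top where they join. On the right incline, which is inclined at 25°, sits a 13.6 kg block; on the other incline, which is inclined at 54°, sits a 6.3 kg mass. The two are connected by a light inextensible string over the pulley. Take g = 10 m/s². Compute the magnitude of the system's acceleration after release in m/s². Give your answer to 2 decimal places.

0.33 m/s²

Resolve each weight along its own incline: the 13.6 kg mass has component 13.6 × 10 × sin 25° = 57.476 N down its slope, and the 6.3 kg mass has 6.3 × 10 × sin 54° = 50.968 N down its slope.
The 13.6 kg side's 57.476 N exceeds the other side's 50.968 N, so that mass slides down and the 6.3 kg mass slides up. Taking that direction as positive, Newton's second law for the whole system gives 57.476 − 50.968 = (13.6 + 6.3) a, so a = 6.508 / 19.9 = 0.3270 m/s².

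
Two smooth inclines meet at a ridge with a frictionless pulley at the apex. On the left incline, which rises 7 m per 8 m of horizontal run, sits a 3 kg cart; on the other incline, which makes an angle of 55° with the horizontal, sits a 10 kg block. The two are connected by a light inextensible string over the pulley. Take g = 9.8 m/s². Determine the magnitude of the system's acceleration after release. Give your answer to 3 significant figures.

4.69 m/s²

Resolve each weight along its own incline: the 3 kg mass has component 3 × 9.8 × sin 41.19° = 19.360 N down its slope, and the 10 kg mass has 10 × 9.8 × sin 55° = 80.277 N down its slope.
The 10 kg side's 80.277 N exceeds the other side's 19.360 N, so that mass slides down and the 3 kg mass slides up. Taking that direction as positive, Newton's second law for the whole system gives 80.277 − 19.360 = (3 + 10) a, so a = 60.917 / 13 = 4.6859 m/s².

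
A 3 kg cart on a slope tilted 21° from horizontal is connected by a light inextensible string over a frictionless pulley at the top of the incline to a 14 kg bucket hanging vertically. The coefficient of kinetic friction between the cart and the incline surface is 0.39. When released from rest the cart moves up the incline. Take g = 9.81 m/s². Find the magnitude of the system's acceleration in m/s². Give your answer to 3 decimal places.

For the cart on the incline: the weight component along the slope is m₁g sin 21° = 3 × 9.81 × 0.3584 = 10.548 N and the normal force is N = m₁g cos 21° = 27.475 N.
Kinetic friction opposes the cart's motion up the incline: f = μN = 0.39 × 27.475 = 10.715 N acting down the slope.
Newton's second law for the cart (up-slope positive): T − 10.548 − 10.715 = 3 a. For the hanging bucket (downward positive): 14 × 9.81 − T = 14 a.
Adding the two equations eliminates T: 116.077 = 17 a, so a = 6.8281 m/s².

6.828 m/s²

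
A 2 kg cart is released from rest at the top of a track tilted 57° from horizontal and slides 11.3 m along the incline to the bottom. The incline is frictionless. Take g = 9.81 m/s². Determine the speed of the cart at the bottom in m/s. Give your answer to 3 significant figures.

The weight component along the incline is mg sin 57° = 16.455 N and the normal force is N = mg cos 57° = 10.686 N.
With no friction, a = g sin 57° = 8.2274 m/s².
Starting from rest over a distance of 11.3 m, v² = 2aL = 2 × 8.2274 × 11.3 = 185.9392, so v = 13.6360 m/s.

13.6 m/s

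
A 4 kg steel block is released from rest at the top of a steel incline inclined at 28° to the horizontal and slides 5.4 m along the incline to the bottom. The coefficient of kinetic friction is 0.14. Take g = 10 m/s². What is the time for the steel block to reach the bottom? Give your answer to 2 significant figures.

The weight component along the incline is mg sin 28° = 18.779 N and the normal force is N = mg cos 28° = 35.318 N.
Friction up the slope is f = μN = 0.14 × 35.318 = 4.945 N, so the net downslope force is 18.779 − 4.945 = 13.834 N and a = 13.834 / 4 = 3.4585 m/s².
Starting from rest, L = ½at², so t = √(2L/a) = √(2 × 5.4 / 3.4585) = 1.7671 s.

1.8 s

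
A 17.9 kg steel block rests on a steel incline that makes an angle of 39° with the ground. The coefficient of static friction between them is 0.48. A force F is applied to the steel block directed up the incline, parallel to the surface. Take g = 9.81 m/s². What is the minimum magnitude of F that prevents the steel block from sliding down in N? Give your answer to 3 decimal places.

45.004 N

The normal force is N = mg cos 39° = 136.466 N. With F at its minimum the steel block is on the verge of sliding down, so static friction is at its maximum μ_s N = 0.48 × 136.466 = 65.504 N and acts up the slope.
Equilibrium along the incline: F + μ_s N = mg sin 39°, so F = 110.508 − 65.504 = 45.004 N.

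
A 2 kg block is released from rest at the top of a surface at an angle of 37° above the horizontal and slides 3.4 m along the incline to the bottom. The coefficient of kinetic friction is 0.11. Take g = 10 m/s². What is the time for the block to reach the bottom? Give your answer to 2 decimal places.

1.15 s

The weight component along the incline is mg sin 37° = 12.036 N and the normal force is N = mg cos 37° = 15.973 N.
Friction up the slope is f = μN = 0.11 × 15.973 = 1.757 N, so the net downslope force is 12.036 − 1.757 = 10.279 N and a = 10.279 / 2 = 5.1395 m/s².
Starting from rest, L = ½at², so t = √(2L/a) = √(2 × 3.4 / 5.1395) = 1.1503 s.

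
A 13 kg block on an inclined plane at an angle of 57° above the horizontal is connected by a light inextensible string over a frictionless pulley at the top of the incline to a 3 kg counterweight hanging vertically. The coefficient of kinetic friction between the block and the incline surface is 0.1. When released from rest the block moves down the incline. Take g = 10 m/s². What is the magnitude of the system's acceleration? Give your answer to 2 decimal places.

For the block on the incline: the weight component along the slope is m₁g sin 57° = 13 × 10 × 0.8387 = 109.031 N and the normal force is N = m₁g cos 57° = 70.803 N.
Kinetic friction opposes the block's motion down the incline: f = μN = 0.1 × 70.803 = 7.080 N acting up the slope.
Newton's second law for the block (down-slope positive): 109.031 − 7.080 − T = 13 a. For the hanging counterweight (upward positive): T − 3 × 10 = 3 a.
Adding the two equations eliminates T: 71.951 = 16 a, so a = 4.4969 m/s².

4.50 m/s²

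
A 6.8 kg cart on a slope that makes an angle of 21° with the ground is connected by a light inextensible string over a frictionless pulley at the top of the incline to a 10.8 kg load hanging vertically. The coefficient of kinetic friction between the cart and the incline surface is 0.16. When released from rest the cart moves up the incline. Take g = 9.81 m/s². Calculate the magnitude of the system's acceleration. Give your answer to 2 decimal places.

For the cart on the incline: the weight component along the slope is m₁g sin 21° = 6.8 × 9.81 × 0.3584 = 23.908 N and the normal force is N = m₁g cos 21° = 62.277 N.
Kinetic friction opposes the cart's motion up the incline: f = μN = 0.16 × 62.277 = 9.964 N acting down the slope.
Newton's second law for the cart (up-slope positive): T − 23.908 − 9.964 = 6.8 a. For the hanging load (downward positive): 10.8 × 9.81 − T = 10.8 a.
Adding the two equations eliminates T: 72.076 = 17.6 a, so a = 4.0952 m/s².

4.10 m/s²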